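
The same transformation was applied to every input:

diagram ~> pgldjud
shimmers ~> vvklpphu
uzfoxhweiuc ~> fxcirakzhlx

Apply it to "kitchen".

qnlwfkh

The transformation: move the last character to the front, then shift every letter 3 places forward in the alphabet (wrapping around).
Working it through for "kitchen": intermediate "nkitche", final "qnlwfkh".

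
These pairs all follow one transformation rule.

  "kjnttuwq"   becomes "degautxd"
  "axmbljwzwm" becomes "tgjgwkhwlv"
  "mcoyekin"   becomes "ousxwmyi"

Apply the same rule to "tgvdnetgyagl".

dqikqvdqfnxo

What's happening: swap the front and back halves of the string, then shift every letter 10 places forward in the alphabet (wrapping around).
On "tgvdnetgyagl": the first step gives "tgyagltgvdne", and the second then gives "dqikqvdqfnxo".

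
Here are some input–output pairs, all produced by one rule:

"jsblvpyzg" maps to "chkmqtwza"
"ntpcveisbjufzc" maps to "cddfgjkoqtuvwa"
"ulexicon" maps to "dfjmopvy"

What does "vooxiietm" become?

The rule is to sort the characters into alphabetical order, then shift every letter 1 place forward in the alphabet (wrapping around).
Applying both steps to "vooxiietm": "eiimootvx", then "fjjnppuwy".

fjjnppuwy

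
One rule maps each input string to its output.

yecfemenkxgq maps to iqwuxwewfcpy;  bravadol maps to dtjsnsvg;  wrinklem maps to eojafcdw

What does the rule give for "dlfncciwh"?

zvdxfuuao

The transformation: move the last character to the front, then shift every letter 8 places backward in the alphabet (wrapping around).
Applying both steps to "dlfncciwh": "hdlfncciw", then "zvdxfuuao".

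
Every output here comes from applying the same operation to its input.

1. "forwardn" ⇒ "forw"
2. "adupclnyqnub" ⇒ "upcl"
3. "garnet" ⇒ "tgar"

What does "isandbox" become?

isan

Looking at the pairs, the operation is to swap the front and back halves of the string, then keep only the last 4 characters.
"isandbox" → "isan".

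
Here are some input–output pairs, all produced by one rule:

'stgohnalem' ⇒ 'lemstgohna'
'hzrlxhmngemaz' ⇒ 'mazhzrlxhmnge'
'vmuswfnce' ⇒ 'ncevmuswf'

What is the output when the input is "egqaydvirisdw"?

sdwegqaydviri

In each case the input is transformed by: move the last 3 characters to the front (rotate right by 3).
Applying that to "egqaydvirisdw" gives "sdwegqaydviri".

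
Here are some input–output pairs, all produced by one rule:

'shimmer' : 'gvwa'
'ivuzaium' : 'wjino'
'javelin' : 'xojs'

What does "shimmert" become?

Rule — shift every letter 12 places backward in the alphabet (wrapping around), then delete the last 3 characters.
Starting from "shimmert": after the first operation, "gvwaasfh"; after the second, "gvwaa".
(Check on "shimmer": → "gvwaasf" → "gvwa" ✓)

gvwaa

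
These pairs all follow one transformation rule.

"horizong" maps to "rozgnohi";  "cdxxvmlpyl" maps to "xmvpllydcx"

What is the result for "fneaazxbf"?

Each output is the input with this applied: swap each adjacent pair of characters (1↔2, 3↔4, ...), then move the first 3 characters to the end (rotate left by 3).
For "fneaazxbf" the result is "ezabxfnfa".

ezabxfnfa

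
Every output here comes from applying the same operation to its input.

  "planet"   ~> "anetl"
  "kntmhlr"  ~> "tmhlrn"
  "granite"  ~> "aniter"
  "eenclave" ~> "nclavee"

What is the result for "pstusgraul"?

The pattern: delete the first character, then move the first character to the end.
On "pstusgraul": the first step gives "stusgraul", and the second then gives "tusgrauls".

tusgrauls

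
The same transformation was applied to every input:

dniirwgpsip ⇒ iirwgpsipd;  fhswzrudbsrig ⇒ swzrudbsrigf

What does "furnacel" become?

What's happening: move the first 2 characters to the end (rotate left by 2), then delete the last character.
On "furnacel": the first step gives "rnacelfu", and the second then gives "rnacelf".

rnacelf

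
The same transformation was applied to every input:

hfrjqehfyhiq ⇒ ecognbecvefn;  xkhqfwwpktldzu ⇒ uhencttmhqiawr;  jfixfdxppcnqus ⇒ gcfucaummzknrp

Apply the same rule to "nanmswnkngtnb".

kxkjptkhkdqky

What's happening: shift every letter 3 places backward in the alphabet (wrapping around).
"nanmswnkngtnb" → "kxkjptkhkdqky".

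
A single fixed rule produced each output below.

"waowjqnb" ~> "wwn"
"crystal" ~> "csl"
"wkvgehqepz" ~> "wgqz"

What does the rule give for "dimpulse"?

dps

The pattern: keep one character in every 3, starting at position 1 (positions 1st, 4th, 7th, ...).
Doing the same to "dimpulse": "dps".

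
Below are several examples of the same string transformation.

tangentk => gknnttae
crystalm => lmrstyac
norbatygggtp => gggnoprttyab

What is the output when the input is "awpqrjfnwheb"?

What's happening: sort the characters into alphabetical order, then move the first 2 characters to the end (rotate left by 2).
Applying both steps to "awpqrjfnwheb": "abefhjnpqrww", then "efhjnpqrwwab".

efhjnpqrwwab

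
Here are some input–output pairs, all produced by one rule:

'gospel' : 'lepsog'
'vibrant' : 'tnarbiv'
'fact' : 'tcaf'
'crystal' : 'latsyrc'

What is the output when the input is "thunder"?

rednuht

Rule — reverse the string.
For "thunder" the result is "rednuht".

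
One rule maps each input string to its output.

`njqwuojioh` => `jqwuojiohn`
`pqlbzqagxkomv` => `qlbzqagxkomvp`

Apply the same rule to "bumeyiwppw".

umeyiwppwb

The transformation: move the first character to the end.
For "bumeyiwppw" the result is "umeyiwppwb".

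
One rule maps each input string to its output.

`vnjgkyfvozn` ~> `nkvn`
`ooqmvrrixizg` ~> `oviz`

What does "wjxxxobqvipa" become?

jxqp

Rule — keep one character in every 3, starting at position 2 (positions 2nd, 5th, 8th, ...).
"wjxxxobqvipa" → "jxqp".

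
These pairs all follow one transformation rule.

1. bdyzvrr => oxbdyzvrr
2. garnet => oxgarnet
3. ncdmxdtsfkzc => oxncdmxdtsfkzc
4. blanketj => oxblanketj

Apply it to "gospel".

oxgospel

Looking at the pairs, the operation is to prepend "ox".
On "gospel" that produces "oxgospel".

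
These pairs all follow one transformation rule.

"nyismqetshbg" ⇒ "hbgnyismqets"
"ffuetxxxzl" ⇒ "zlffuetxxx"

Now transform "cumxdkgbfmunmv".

unmvcumxdkgbfm

The pattern: swap the front and back halves of the string, then move the first 3 characters to the end (rotate left by 3).
Applying both steps to "cumxdkgbfmunmv": "bfmunmvcumxdkg", then "unmvcumxdkgbfm".
(Check on "ffuetxxxzl": → "xxxzlffuet" → "zlffuetxxx" ✓)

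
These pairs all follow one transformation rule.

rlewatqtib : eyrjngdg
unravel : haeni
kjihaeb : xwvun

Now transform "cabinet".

What's happening: shift every letter 13 places forward in the alphabet (wrapping around) — i.e. ROT13, then delete the last 2 characters.
Applying both steps to "cabinet": "pnovarg", then "pnova".

pnova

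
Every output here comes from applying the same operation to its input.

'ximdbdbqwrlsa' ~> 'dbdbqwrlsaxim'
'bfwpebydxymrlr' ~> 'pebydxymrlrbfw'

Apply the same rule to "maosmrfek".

Rule — move the first 3 characters to the end (rotate left by 3).
For "maosmrfek" the result is "smrfekmao".

smrfekmao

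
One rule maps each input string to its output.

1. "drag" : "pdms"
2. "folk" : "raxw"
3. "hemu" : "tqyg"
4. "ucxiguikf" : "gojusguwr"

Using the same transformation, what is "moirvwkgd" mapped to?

yaudhiwsp

The rule is to shift every letter 12 places forward in the alphabet (wrapping around).
For "moirvwkgd" the result is "yaudhiwsp".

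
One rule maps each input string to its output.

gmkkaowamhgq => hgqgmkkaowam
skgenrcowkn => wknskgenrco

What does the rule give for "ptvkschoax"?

The pattern: move the last 3 characters to the front (rotate right by 3).
Doing the same to "ptvkschoax": "oaxptvksch".

oaxptvksch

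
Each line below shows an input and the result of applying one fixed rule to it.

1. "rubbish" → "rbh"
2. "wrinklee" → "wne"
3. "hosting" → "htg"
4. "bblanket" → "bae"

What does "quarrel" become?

qrl

Looking at the pairs, the operation is to keep one character in every 3, starting at position 1 (positions 1st, 4th, 7th, ...).
"quarrel" → "qrl".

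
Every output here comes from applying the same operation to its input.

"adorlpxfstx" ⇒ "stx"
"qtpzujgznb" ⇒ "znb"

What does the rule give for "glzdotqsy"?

In each case the input is transformed by: keep only the last 3 characters.
On "glzdotqsy" that produces "qsy".

qsy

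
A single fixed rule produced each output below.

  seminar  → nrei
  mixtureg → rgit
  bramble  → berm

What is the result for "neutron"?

rnet

Looking at the pairs, the operation is to move the last 3 characters to the front (rotate right by 3), then keep every other character starting from the first (positions 1st, 3rd, 5th, ...).
Doing the same to "neutron": "rnet".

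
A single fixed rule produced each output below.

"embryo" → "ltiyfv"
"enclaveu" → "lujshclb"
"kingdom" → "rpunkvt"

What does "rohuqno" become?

Looking at the pairs, the operation is to shift every letter 7 places forward in the alphabet (wrapping around).
"rohuqno" → "yvobxuv".

yvobxuv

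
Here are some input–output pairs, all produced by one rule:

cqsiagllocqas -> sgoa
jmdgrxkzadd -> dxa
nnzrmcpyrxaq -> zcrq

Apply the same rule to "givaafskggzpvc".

vfgp

Looking at the pairs, the operation is to keep one character in every 3, starting at position 3 (positions 3rd, 6th, 9th, ...).
Applying that to "givaafskggzpvc" gives "vfgp".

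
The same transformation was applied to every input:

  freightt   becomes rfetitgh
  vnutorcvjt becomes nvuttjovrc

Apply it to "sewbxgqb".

eswbbqxg

Each output is the input with this applied: move the first character to the end, then take characters alternately from the front and the back (1st, last, 2nd, 2nd-last, ...).
On "sewbxgqb" that produces "eswbbqxg".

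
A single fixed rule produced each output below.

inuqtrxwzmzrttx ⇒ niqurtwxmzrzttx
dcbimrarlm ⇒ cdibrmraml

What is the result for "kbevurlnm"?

bkverunlm

What's happening: swap each adjacent pair of characters (1↔2, 3↔4, ...).
Applying that to "kbevurlnm" gives "bkverunlm".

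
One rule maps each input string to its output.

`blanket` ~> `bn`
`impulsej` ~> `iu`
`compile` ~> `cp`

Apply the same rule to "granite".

gn

In each case the input is transformed by: move the last 2 characters to the front (rotate right by 2), then keep one character in every 3, starting at position 3 (positions 3rd, 6th, 9th, ...).
For "granite", step one produces "tegrani"; step two turns that into "gn".
(Check on "blanket": → "etblank" → "bn" ✓)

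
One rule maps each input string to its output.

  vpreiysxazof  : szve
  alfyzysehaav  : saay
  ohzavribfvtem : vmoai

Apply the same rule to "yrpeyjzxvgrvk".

gkyez

Rule — keep one character in every 3, starting at position 1 (positions 1st, 4th, 7th, ...), then move the last 2 characters to the front (rotate right by 2).
For "yrpeyjzxvgrvk" the result is "gkyez".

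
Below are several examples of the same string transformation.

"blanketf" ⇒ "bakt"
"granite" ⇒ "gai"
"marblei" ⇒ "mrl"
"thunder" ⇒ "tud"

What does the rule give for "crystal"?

The pattern: delete the last character, then keep every other character starting from the first (positions 1st, 3rd, 5th, ...).
For "crystal", step one produces "crysta"; step two turns that into "cyt".

cyt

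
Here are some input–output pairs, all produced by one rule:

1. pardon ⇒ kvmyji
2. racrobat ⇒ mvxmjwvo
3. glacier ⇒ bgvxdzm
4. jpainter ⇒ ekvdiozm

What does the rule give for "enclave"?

zixgvqz

In each case the input is transformed by: shift every letter 5 places backward in the alphabet (wrapping around).
On "enclave" that produces "zixgvqz".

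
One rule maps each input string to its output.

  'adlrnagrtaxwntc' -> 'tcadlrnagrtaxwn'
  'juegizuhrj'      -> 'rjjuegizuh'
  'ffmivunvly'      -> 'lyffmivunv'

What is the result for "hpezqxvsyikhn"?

hnhpezqxvsyik

The rule is to move the last 2 characters to the front (rotate right by 2).
So "hpezqxvsyikhn" becomes "hnhpezqxvsyik".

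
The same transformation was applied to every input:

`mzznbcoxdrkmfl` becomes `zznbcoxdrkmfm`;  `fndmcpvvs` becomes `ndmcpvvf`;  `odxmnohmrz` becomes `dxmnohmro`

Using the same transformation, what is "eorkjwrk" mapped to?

orkjwre

In each case the input is transformed by: delete the last character, then move the first character to the end.
"eorkjwrk" → "eorkjwr" → "orkjwre".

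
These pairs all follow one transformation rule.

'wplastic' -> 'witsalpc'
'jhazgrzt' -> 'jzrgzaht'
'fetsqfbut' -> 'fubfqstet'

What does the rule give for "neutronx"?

The pattern: reverse the string, then swap the first and last characters.
Working it through for "neutronx": intermediate "xnortuen", final "nnortuex".

nnortuex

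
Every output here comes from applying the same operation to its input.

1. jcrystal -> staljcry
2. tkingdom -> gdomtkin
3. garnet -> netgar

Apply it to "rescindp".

indpresc

The rule is to swap the front and back halves of the string.
"rescindp" → "indpresc".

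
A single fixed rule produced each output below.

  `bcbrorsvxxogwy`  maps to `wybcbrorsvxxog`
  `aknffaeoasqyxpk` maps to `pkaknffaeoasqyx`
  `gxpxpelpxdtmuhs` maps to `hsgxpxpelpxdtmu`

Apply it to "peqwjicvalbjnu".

Rule — move the last 2 characters to the front (rotate right by 2).
For "peqwjicvalbjnu" the result is "nupeqwjicvalbj".

nupeqwjicvalbj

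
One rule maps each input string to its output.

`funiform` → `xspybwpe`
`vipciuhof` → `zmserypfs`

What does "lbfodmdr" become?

pynwnbvl

Rule — move the first 2 characters to the end (rotate left by 2), then shift every letter 10 places forward in the alphabet (wrapping around).
On "lbfodmdr" that produces "pynwnbvl".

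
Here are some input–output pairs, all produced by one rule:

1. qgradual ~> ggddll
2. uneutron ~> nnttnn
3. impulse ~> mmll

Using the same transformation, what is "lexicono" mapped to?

eeccoo

The pattern: keep one character in every 3, starting at position 2 (positions 2nd, 5th, 8th, ...), then double every character.
Doing the same to "lexicono": "eeccoo".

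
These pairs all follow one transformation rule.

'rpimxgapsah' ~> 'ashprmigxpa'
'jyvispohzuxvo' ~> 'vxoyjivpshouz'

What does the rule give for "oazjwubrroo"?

Each output is the input with this applied: swap each adjacent pair of characters (1↔2, 3↔4, ...), then move the last 3 characters to the front (rotate right by 3).
Starting from "oazjwubrroo": after the first operation, "aojzuwrboro"; after the second, "oroaojzuwrb".
(Check on "rpimxgapsah": → "prmigxpaash" → "ashprmigxpa" ✓)

oroaojzuwrb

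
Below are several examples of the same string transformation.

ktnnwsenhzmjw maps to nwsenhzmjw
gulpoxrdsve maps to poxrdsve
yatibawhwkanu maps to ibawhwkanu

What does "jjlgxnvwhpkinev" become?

gxnvwhpkinev

In each case the input is transformed by: delete the first 3 characters.
On "jjlgxnvwhpkinev" that produces "gxnvwhpkinev".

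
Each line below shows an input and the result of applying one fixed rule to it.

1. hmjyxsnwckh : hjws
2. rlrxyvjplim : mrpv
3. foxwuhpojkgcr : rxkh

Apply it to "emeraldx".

The pattern: take characters alternately from the front and the back (1st, last, 2nd, 2nd-last, ...), then keep one character in every 3, starting at position 2 (positions 2nd, 5th, 8th, ...).
So "emeraldx" becomes "xea".

xea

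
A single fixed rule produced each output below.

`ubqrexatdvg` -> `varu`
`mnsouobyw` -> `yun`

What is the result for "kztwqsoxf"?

xqz

The transformation: reverse the string, then keep one character in every 3, starting at position 2 (positions 2nd, 5th, 8th, ...).
Applying both steps to "kztwqsoxf": "fxosqwtzk", then "xqz".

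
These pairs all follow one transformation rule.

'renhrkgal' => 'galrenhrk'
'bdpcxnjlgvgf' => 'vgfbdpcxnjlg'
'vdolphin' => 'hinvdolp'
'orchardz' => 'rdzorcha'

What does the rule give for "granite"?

itegran

Looking at the pairs, the operation is to move the last 3 characters to the front (rotate right by 3).
For "granite" the result is "itegran".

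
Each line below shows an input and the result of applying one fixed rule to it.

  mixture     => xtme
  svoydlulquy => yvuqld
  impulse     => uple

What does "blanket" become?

What's happening: sort the characters into reverse alphabetical order, then keep every other character starting from the first (positions 1st, 3rd, 5th, ...).
Applying both steps to "blanket": "tnlkeba", then "tlea".

tlea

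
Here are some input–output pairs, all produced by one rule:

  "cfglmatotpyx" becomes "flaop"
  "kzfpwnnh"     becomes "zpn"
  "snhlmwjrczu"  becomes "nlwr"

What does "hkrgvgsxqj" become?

kggx

The pattern: keep every other character starting from the second (positions 2nd, 4th, 6th, ...), then delete the last character.
Working it through for "hkrgvgsxqj": intermediate "kggxj", final "kggx".
(Check on "kzfpwnnh": → "zpnh" → "zpn" ✓)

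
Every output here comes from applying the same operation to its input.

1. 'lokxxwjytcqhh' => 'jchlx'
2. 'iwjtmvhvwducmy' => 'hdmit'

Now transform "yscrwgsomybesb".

sysyr

In each case the input is transformed by: keep one character in every 3, starting at position 1 (positions 1st, 4th, 7th, ...), then move the last 3 characters to the front (rotate right by 3).
"yscrwgsomybesb" → "yrsys" → "sysyr".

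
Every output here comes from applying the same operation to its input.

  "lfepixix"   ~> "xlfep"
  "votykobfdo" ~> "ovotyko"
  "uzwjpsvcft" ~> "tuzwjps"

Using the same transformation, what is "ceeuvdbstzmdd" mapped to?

dceeuvdbst

The rule is to move the last character to the front, then delete the last 3 characters.
For "ceeuvdbstzmdd" the result is "dceeuvdbst".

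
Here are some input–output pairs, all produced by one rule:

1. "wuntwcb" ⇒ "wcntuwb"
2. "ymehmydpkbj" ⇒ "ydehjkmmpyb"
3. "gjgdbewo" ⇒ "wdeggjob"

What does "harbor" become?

Looking at the pairs, the operation is to sort the characters into alphabetical order, then swap the first and last characters.
"harbor" → "abhorr" → "rbhora".

rbhora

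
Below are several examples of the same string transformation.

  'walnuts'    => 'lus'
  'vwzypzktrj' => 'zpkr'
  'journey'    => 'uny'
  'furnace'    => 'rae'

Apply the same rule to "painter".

What's happening: delete the first character, then keep every other character starting from the second (positions 2nd, 4th, 6th, ...).
For "painter", step one produces "ainter"; step two turns that into "itr".

itr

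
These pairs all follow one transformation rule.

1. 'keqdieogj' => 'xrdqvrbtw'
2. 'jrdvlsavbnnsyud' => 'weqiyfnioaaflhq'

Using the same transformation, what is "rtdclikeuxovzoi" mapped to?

The transformation: shift every letter 13 places forward in the alphabet (wrapping around) — i.e. ROT13.
"rtdclikeuxovzoi" → "egqpyvxrhkbimbv".

egqpyvxrhkbimbv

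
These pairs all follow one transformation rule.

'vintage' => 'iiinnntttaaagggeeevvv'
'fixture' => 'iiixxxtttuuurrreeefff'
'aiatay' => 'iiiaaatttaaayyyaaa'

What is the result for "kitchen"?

iiitttccchhheeennnkkk

What's happening: move the first character to the end, then repeat every character 3 times.
"kitchen" → "itchenk" → "iiitttccchhheeennnkkk".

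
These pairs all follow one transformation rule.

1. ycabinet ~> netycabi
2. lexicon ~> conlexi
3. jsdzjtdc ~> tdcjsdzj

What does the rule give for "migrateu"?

In each case the input is transformed by: move the last 3 characters to the front (rotate right by 3).
Applying that to "migrateu" gives "teumigra".

teumigra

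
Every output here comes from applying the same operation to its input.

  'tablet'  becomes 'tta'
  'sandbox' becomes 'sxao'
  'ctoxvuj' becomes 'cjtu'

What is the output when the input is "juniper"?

The pattern: take characters alternately from the front and the back (1st, last, 2nd, 2nd-last, ...), then delete the last 3 characters.
For "juniper", step one produces "jruenpi"; step two turns that into "jrue".
(Check on "ctoxvuj": → "cjtuovx" → "cjtu" ✓)

jrue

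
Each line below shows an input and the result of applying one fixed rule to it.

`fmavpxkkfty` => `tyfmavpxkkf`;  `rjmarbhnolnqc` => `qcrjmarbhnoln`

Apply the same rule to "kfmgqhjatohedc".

Looking at the pairs, the operation is to move the last 2 characters to the front (rotate right by 2).
"kfmgqhjatohedc" → "dckfmgqhjatohe".

dckfmgqhjatohe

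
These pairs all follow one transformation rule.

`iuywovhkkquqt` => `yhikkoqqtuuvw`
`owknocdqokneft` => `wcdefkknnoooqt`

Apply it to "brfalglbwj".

Each output is the input with this applied: sort the characters into alphabetical order, then move the last character to the front.
Starting from "brfalglbwj": after the first operation, "abbfgjllrw"; after the second, "wabbfgjllr".

wabbfgjllr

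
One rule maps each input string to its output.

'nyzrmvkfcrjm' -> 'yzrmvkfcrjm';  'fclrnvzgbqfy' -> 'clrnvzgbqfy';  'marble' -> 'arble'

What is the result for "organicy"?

What's happening: delete the first character.
On "organicy" that produces "rganicy".

rganicy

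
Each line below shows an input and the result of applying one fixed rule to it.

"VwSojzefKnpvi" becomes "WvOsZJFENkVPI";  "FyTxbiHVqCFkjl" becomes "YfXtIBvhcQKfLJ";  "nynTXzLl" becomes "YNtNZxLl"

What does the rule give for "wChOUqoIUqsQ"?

The rule is to flip the case of every letter, then swap each adjacent pair of characters (1↔2, 3↔4, ...).
On "wChOUqoIUqsQ": the first step gives "WcHouQOiuQSq", and the second then gives "cWoHQuiOQuqS".
(Check on "VwSojzefKnpvi": → "vWsOJZEFkNPVI" → "WvOsZJFENkVPI" ✓)

cWoHQuiOQuqS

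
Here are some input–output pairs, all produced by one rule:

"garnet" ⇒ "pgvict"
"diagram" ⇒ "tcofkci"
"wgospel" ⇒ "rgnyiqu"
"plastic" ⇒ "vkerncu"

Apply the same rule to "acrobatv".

cvxcetqd

The rule is to shift every letter 2 places forward in the alphabet (wrapping around), then move the last 3 characters to the front (rotate right by 3).
"acrobatv" → "cetqdcvx" → "cvxcetqd".
(Check on "garnet": → "ictpgv" → "pgvict" ✓)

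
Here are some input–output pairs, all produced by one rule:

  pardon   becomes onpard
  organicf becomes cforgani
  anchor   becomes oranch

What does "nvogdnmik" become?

iknvogdnm

Looking at the pairs, the operation is to move the last 2 characters to the front (rotate right by 2).
Doing the same to "nvogdnmik": "iknvogdnm".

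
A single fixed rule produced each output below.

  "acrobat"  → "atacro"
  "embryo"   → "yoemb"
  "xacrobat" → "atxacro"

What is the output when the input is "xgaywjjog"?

ogxgaywj

What's happening: move the last 2 characters to the front (rotate right by 2), then delete the last character.
Applying that to "xgaywjjog" gives "ogxgaywj".
(Check on "embryo": → "yoembr" → "yoemb" ✓)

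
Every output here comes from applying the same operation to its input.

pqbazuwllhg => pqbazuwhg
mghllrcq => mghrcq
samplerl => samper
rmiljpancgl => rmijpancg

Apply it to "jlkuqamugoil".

In each case the input is transformed by: remove every "l".
On "jlkuqamugoil" that produces "jkuqamugoi".

jkuqamugoi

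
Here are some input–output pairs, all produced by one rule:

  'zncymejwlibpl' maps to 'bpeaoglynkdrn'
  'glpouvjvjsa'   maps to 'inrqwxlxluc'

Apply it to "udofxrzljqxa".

The pattern: shift every letter 2 places forward in the alphabet (wrapping around).
For "udofxrzljqxa" the result is "wfqhztbnlszc".

wfqhztbnlszc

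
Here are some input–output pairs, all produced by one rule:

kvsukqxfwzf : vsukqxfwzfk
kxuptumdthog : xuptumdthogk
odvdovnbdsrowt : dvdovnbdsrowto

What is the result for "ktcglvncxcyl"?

The pattern: move the first character to the end.
So "ktcglvncxcyl" becomes "tcglvncxcylk".

tcglvncxcylk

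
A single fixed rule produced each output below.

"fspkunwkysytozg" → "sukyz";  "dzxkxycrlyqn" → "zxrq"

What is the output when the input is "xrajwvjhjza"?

rwha

Looking at the pairs, the operation is to keep one character in every 3, starting at position 2 (positions 2nd, 5th, 8th, ...).
Applying that to "xrajwvjhjza" gives "rwha".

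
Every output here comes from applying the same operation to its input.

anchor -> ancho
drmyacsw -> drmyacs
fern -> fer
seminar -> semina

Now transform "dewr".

dew

Rule — delete the last character.
Doing the same to "dewr": "dew".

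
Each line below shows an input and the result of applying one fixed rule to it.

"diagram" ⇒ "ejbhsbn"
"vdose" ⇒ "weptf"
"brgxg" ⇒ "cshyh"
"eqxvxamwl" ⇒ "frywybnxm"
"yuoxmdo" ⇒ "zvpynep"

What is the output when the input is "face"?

gbdf

The rule is to shift every letter 1 place forward in the alphabet (wrapping around).
"face" → "gbdf".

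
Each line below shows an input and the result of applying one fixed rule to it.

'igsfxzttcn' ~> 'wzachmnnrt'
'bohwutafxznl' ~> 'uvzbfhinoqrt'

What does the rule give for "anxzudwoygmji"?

The transformation: sort the characters into alphabetical order, then shift every letter 6 places backward in the alphabet (wrapping around).
Starting from "anxzudwoygmji": after the first operation, "adgijmnouwxyz"; after the second, "uxacdghioqrst".

uxacdghioqrst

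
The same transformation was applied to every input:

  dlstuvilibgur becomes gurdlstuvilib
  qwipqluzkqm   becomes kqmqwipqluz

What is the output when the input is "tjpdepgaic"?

aictjpdepg

The pattern: move the last 3 characters to the front (rotate right by 3).
For "tjpdepgaic" the result is "aictjpdepg".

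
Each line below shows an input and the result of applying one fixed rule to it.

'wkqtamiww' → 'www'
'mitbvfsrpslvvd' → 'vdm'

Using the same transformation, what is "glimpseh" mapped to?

The pattern: move the first character to the end, then keep only the last 3 characters.
So "glimpseh" becomes "ehg".

ehg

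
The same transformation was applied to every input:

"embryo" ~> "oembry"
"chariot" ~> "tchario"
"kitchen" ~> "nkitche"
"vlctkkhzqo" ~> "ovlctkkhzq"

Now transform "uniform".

Each output is the input with this applied: move the last character to the front.
So "uniform" becomes "munifor".

munifor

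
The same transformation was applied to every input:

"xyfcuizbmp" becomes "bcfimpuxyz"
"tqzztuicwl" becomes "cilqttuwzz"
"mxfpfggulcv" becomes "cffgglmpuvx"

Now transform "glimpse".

egilmps

Looking at the pairs, the operation is to sort the characters into alphabetical order.
Applying that to "glimpse" gives "egilmps".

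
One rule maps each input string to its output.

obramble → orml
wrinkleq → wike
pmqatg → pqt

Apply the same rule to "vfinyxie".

The pattern: keep every other character starting from the first (positions 1st, 3rd, 5th, ...).
For "vfinyxie" the result is "viyi".

viyi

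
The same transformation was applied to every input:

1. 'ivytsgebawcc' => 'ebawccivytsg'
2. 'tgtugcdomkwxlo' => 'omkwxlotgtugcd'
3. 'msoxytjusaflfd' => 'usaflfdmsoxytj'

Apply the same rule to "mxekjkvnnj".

Looking at the pairs, the operation is to swap the front and back halves of the string.
Applying that to "mxekjkvnnj" gives "kvnnjmxekj".

kvnnjmxekj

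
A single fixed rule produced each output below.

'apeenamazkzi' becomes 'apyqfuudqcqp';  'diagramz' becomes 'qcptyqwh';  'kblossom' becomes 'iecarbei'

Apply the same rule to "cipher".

Each output is the input with this applied: move the last 3 characters to the front (rotate right by 3), then shift every letter 10 places backward in the alphabet (wrapping around).
On "cipher": the first step gives "hercip", and the second then gives "xuhsyf".

xuhsyf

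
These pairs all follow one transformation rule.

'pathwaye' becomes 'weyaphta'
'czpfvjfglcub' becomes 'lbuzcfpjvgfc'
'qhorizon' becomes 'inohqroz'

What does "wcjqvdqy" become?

vyqcwqjd

Rule — swap each adjacent pair of characters (1↔2, 3↔4, ...), then move the last 3 characters to the front (rotate right by 3).
On "wcjqvdqy" that produces "vyqcwqjd".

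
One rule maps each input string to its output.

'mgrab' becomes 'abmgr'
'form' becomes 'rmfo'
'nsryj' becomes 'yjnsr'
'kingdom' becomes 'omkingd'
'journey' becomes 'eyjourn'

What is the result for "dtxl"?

xldt

The transformation: move the last 2 characters to the front (rotate right by 2).
"dtxl" → "xldt".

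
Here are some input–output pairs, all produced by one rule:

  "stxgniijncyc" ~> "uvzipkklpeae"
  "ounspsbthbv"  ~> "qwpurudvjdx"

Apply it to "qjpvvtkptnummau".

Looking at the pairs, the operation is to shift every letter 2 places forward in the alphabet (wrapping around).
For "qjpvvtkptnummau" the result is "slrxxvmrvpwoocw".

slrxxvmrvpwoocw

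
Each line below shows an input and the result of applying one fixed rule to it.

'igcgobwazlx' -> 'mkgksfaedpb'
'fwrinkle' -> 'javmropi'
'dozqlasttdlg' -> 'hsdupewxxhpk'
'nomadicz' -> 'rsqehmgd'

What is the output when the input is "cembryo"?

The rule is to shift every letter 4 places forward in the alphabet (wrapping around).
On "cembryo" that produces "giqfvcs".

giqfvcs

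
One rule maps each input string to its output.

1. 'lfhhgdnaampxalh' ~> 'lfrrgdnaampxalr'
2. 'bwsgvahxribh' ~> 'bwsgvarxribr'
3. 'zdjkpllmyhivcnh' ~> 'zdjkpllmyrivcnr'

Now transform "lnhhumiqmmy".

What's happening: replace every "h" with "r".
On "lnhhumiqmmy" that produces "lnrrumiqmmy".

lnrrumiqmmy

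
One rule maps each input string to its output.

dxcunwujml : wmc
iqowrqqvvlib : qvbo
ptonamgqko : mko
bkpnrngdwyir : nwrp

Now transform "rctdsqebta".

qtt

The transformation: keep one character in every 3, starting at position 3 (positions 3rd, 6th, 9th, ...), then move the first character to the end.
Applying both steps to "rctdsqebta": "tqt", then "qtt".
(Check on "ptonamgqko": → "omk" → "mko" ✓)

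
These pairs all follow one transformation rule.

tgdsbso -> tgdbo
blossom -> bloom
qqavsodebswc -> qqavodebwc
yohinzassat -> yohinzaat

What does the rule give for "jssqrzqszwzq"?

jqrzqzwzq

Looking at the pairs, the operation is to remove every "s".
On "jssqrzqszwzq" that produces "jqrzqzwzq".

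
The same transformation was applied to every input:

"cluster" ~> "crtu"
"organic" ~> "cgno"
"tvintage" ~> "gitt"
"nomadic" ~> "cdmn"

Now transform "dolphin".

Rule — keep every other character starting from the first (positions 1st, 3rd, 5th, ...), then sort the characters into alphabetical order.
Working it through for "dolphin": intermediate "dlhn", final "dhln".

dhln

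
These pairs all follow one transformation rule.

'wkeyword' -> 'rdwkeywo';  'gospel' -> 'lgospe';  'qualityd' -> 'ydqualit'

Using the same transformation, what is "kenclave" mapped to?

Rule — swap the front and back halves of the string, then move the first 2 characters to the end (rotate left by 2).
On "kenclave": the first step gives "lavekenc", and the second then gives "vekencla".

vekencla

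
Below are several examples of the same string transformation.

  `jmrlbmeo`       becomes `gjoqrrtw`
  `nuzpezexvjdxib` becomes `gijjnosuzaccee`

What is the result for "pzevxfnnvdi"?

In each case the input is transformed by: sort the characters into alphabetical order, then shift every letter 5 places forward in the alphabet (wrapping around).
Starting from "pzevxfnnvdi": after the first operation, "definnpvvxz"; after the second, "ijknssuaace".
(Check on "nuzpezexvjdxib": → "bdeeijnpuvxxzz" → "gijjnosuzaccee" ✓)

ijknssuaace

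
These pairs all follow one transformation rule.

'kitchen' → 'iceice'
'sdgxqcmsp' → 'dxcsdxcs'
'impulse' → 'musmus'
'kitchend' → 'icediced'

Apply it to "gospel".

What's happening: keep every other character starting from the second (positions 2nd, 4th, 6th, ...), then write the whole string twice.
Working it through for "gospel": intermediate "opl", final "oplopl".

oplopl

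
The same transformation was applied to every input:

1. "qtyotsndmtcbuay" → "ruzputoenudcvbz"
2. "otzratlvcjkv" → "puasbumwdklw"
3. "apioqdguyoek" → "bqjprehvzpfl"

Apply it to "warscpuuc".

xbstdqvvd

Each output is the input with this applied: shift every letter 1 place forward in the alphabet (wrapping around).
Doing the same to "warscpuuc": "xbstdqvvd".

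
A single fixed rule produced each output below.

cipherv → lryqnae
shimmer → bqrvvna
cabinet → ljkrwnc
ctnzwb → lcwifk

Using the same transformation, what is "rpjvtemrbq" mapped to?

aysecnvakz

Looking at the pairs, the operation is to shift every letter 9 places forward in the alphabet (wrapping around).
For "rpjvtemrbq" the result is "aysecnvakz".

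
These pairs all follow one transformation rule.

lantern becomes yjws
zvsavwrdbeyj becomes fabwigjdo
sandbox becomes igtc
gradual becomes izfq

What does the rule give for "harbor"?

Each output is the input with this applied: shift every letter 5 places forward in the alphabet (wrapping around), then delete the first 3 characters.
Applying both steps to "harbor": "mfwgtw", then "gtw".
(Check on "zvsavwrdbeyj": → "eaxfabwigjdo" → "fabwigjdo" ✓)

gtw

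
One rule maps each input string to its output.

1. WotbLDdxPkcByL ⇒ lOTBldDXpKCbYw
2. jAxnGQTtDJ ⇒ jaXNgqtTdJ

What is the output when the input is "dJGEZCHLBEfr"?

RjgezchlbeFD

In each case the input is transformed by: swap the first and last characters, then flip the case of every letter.
"dJGEZCHLBEfr" → "rJGEZCHLBEfd" → "RjgezchlbeFD".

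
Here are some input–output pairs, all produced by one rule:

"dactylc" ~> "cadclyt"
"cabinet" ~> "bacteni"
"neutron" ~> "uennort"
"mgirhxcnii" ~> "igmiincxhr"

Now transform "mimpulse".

What's happening: move the first 3 characters to the end (rotate left by 3), then reverse the string.
Working it through for "mimpulse": intermediate "pulsemim", final "mimeslup".

mimeslup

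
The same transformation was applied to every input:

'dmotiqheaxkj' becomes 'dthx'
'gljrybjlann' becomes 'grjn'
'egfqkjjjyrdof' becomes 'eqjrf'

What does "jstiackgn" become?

Rule — keep one character in every 3, starting at position 1 (positions 1st, 4th, 7th, ...).
On "jstiackgn" that produces "jik".

jik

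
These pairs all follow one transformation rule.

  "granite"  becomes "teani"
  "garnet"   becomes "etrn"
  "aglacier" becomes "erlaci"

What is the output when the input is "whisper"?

erisp

In each case the input is transformed by: delete the first 2 characters, then move the last 2 characters to the front (rotate right by 2).
For "whisper", step one produces "isper"; step two turns that into "erisp".
(Check on "aglacier": → "lacier" → "erlaci" ✓)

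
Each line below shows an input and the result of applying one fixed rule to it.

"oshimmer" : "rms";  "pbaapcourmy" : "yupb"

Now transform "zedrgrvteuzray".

Rule — keep one character in every 3, starting at position 2 (positions 2nd, 5th, 8th, ...), then reverse the string.
For "zedrgrvteuzray", step one produces "egtzy"; step two turns that into "yztge".

yztge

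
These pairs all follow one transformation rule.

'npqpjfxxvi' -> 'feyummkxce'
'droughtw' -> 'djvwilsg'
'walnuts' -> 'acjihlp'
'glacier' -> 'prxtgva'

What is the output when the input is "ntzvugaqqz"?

okjvpffoci

Looking at the pairs, the operation is to move the first 2 characters to the end (rotate left by 2), then shift every letter 11 places backward in the alphabet (wrapping around).
Starting from "ntzvugaqqz": after the first operation, "zvugaqqznt"; after the second, "okjvpffoci".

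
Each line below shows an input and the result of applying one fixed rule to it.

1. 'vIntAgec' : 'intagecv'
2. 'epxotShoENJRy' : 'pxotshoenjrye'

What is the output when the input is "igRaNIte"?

granitei

The rule is to move the first character to the end, then convert every letter to lowercase.
On "igRaNIte": the first step gives "gRaNItei", and the second then gives "granitei".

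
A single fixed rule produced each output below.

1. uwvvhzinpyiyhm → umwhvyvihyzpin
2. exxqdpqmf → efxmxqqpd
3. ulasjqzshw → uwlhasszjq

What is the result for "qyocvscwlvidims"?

In each case the input is transformed by: take characters alternately from the front and the back (1st, last, 2nd, 2nd-last, ...).
Doing the same to "qyocvscwlvidims": "qsymoicdvisvclw".

qsymoicdvisvclw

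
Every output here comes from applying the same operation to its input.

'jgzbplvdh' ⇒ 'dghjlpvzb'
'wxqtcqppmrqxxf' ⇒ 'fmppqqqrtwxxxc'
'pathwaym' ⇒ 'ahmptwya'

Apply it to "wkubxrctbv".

In each case the input is transformed by: sort the characters into alphabetical order, then move the first character to the end.
For "wkubxrctbv", step one produces "bbckrtuvwx"; step two turns that into "bckrtuvwxb".

bckrtuvwxb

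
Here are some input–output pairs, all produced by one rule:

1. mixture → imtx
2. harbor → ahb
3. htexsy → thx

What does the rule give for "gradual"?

Each output is the input with this applied: swap each adjacent pair of characters (1↔2, 3↔4, ...), then delete the last 3 characters.
On "gradual" that produces "rgda".
(Check on "harbor": → "ahbrro" → "ahb" ✓)

rgda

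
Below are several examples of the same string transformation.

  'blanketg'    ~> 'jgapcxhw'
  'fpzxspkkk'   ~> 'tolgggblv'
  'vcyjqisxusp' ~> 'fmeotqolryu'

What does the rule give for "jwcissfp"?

eooblfsy

Rule — move the first 3 characters to the end (rotate left by 3), then shift every letter 4 places backward in the alphabet (wrapping around).
Starting from "jwcissfp": after the first operation, "issfpjwc"; after the second, "eooblfsy".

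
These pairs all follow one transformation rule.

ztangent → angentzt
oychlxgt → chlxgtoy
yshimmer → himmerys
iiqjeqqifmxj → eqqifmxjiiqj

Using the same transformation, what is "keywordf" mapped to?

ywordfke

Looking at the pairs, the operation is to swap the front and back halves of the string, then move the last 2 characters to the front (rotate right by 2).
"keywordf" → "ordfkeyw" → "ywordfke".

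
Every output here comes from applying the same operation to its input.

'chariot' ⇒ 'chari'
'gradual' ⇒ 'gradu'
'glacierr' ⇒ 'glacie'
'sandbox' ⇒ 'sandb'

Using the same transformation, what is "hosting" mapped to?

hosti

In each case the input is transformed by: delete the last 2 characters.
"hosting" → "hosti".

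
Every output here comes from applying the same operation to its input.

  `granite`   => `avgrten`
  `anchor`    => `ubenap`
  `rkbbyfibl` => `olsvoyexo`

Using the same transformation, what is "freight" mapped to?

The pattern: move the first 3 characters to the end (rotate left by 3), then shift every letter 13 places forward in the alphabet (wrapping around) — i.e. ROT13.
"freight" → "ightfre" → "vtugser".

vtugser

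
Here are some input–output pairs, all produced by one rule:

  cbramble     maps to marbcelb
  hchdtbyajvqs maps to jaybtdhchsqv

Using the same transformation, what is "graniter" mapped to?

In each case the input is transformed by: reverse the string, then move the first 3 characters to the end (rotate left by 3).
On "graniter" that produces "inargret".

inargret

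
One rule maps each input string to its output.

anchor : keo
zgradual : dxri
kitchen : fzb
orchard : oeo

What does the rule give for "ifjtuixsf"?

cqfp

In each case the input is transformed by: shift every letter 3 places backward in the alphabet (wrapping around), then keep every other character starting from the second (positions 2nd, 4th, 6th, ...).
For "ifjtuixsf", step one produces "fcgqrfupc"; step two turns that into "cqfp".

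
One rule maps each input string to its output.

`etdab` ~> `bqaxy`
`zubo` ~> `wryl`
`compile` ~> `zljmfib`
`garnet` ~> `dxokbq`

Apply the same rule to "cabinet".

The transformation: shift every letter 3 places backward in the alphabet (wrapping around).
So "cabinet" becomes "zxyfkbq".

zxyfkbq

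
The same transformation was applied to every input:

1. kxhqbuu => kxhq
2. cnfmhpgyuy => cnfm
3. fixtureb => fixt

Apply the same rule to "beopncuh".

beop

The transformation: keep only the first 4 characters.
Doing the same to "beopncuh": "beop".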